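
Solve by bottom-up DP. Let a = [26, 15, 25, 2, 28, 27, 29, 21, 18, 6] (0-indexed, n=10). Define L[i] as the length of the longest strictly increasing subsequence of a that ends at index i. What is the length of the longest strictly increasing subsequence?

4

   i    0    1    2    3    4    5    6    7    8    9
a[i]   26   15   25    2   28   27   29   21   18    6
L[i]    1    1    2    1    3    3    4    2    2    2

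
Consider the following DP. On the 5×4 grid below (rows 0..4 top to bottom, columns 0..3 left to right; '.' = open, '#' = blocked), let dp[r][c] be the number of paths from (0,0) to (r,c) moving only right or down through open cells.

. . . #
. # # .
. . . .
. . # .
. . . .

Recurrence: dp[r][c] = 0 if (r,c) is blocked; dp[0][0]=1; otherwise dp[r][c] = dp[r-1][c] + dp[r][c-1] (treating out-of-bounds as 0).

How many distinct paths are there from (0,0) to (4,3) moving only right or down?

4

r\c   0   1   2   3
  0   1   1   1   0
  1   1   0   0   0
  2   1   1   1   1
  3   1   2   0   1
  4   1   3   3   4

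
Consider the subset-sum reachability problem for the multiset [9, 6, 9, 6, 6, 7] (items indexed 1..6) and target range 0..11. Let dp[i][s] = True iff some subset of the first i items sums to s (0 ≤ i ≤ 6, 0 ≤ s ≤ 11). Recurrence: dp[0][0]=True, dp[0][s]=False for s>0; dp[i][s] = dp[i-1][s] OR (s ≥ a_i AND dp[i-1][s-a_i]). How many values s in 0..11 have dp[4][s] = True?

i\s   0   1   2   3   4   5   6   7   8   9  10  11
  0   T   F   F   F   F   F   F   F   F   F   F   F
  1   T   F   F   F   F   F   F   F   F   T   F   F
  2   T   F   F   F   F   F   T   F   F   T   F   F
  3   T   F   F   F   F   F   T   F   F   T   F   F
  4   T   F   F   F   F   F   T   F   F   T   F   F
  5   T   F   F   F   F   F   T   F   F   T   F   F
  6   T   F   F   F   F   F   T   T   F   T   F   F

3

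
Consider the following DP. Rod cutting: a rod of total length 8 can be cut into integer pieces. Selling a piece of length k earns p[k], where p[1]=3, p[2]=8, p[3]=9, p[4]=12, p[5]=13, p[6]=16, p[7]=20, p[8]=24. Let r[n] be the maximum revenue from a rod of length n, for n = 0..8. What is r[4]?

   n    0    1    2    3    4    5    6    7    8
r[n]    0    3    8   11   16   19   24   27   32

16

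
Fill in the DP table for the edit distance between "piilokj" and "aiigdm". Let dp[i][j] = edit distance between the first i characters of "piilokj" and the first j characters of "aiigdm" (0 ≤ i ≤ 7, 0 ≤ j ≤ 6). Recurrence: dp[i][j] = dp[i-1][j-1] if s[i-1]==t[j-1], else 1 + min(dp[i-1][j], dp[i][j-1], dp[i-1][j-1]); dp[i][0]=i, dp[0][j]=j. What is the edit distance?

   ''  a  i  i  g  d  m
''  0  1  2  3  4  5  6
 p  1  1  2  3  4  5  6
 i  2  2  1  2  3  4  5
 i  3  3  2  1  2  3  4
 l  4  4  3  2  2  3  4
 o  5  5  4  3  3  3  4
 k  6  6  5  4  4  4  4
 j  7  7  6  5  5  5  5

5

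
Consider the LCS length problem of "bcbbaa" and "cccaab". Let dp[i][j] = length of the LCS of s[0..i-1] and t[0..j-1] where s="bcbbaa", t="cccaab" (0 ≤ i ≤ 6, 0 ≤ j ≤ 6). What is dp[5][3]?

1

   ''  c  c  c  a  a  b
''  0  0  0  0  0  0  0
 b  0  0  0  0  0  0  1
 c  0  1  1  1  1  1  1
 b  0  1  1  1  1  1  2
 b  0  1  1  1  1  1  2
 a  0  1  1  1  2  2  2
 a  0  1  1  1  2  3  3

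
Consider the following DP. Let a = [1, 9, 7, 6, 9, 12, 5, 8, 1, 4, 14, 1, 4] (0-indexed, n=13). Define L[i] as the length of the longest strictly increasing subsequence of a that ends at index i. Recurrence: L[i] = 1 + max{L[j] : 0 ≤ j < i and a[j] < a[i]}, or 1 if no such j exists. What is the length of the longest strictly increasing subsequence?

   i    0    1    2    3    4    5    6    7    8    9   10   11   12
a[i]    1    9    7    6    9   12    5    8    1    4   14    1    4
L[i]    1    2    2    2    3    4    2    3    1    2    5    1    2

5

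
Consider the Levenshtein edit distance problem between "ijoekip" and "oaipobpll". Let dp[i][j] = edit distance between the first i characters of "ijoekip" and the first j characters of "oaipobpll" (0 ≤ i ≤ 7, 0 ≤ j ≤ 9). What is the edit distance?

7

   ''  o  a  i  p  o  b  p  l  l
''  0  1  2  3  4  5  6  7  8  9
 i  1  1  2  2  3  4  5  6  7  8
 j  2  2  2  3  3  4  5  6  7  8
 o  3  2  3  3  4  3  4  5  6  7
 e  4  3  3  4  4  4  4  5  6  7
 k  5  4  4  4  5  5  5  5  6  7
 i  6  5  5  4  5  6  6  6  6  7
 p  7  6  6  5  4  5  6  6  7  7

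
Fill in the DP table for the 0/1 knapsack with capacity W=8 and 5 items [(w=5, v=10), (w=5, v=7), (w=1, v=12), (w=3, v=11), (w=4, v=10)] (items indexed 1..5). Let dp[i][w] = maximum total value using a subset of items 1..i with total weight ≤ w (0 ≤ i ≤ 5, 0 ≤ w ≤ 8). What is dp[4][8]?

23

i\w   0   1   2   3   4   5   6   7   8
  0   0   0   0   0   0   0   0   0   0
  1   0   0   0   0   0  10  10  10  10
  2   0   0   0   0   0  10  10  10  10
  3   0  12  12  12  12  12  22  22  22
  4   0  12  12  12  23  23  23  23  23
  5   0  12  12  12  23  23  23  23  33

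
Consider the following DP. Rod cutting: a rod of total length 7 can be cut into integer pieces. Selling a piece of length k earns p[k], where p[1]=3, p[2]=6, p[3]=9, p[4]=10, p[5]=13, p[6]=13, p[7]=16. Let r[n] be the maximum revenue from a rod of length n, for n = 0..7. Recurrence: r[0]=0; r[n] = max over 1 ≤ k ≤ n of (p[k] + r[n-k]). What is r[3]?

9

   n    0    1    2    3    4    5    6    7
r[n]    0    3    6    9   12   15   18   21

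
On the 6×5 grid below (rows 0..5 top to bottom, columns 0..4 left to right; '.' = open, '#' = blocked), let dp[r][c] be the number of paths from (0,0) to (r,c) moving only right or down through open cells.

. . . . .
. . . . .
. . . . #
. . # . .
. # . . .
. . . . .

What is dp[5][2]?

1

r\c   0   1   2   3   4
  0   1   1   1   1   1
  1   1   2   3   4   5
  2   1   3   6  10   0
  3   1   4   0  10  10
  4   1   0   0  10  20
  5   1   1   1  11  31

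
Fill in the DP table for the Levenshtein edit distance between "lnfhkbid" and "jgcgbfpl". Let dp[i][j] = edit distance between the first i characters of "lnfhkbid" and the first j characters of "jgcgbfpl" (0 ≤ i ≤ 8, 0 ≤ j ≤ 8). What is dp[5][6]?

6

   ''  j  g  c  g  b  f  p  l
''  0  1  2  3  4  5  6  7  8
 l  1  1  2  3  4  5  6  7  7
 n  2  2  2  3  4  5  6  7  8
 f  3  3  3  3  4  5  5  6  7
 h  4  4  4  4  4  5  6  6  7
 k  5  5  5  5  5  5  6  7  7
 b  6  6  6  6  6  5  6  7  8
 i  7  7  7  7  7  6  6  7  8
 d  8  8  8  8  8  7  7  7  8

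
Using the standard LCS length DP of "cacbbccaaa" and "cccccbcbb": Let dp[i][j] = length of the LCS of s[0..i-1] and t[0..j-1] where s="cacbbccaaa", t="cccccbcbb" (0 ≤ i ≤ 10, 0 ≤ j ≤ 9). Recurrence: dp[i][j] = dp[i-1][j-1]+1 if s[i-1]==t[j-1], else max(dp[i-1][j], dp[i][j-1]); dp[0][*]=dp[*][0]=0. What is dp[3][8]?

   ''  c  c  c  c  c  b  c  b  b
''  0  0  0  0  0  0  0  0  0  0
 c  0  1  1  1  1  1  1  1  1  1
 a  0  1  1  1  1  1  1  1  1  1
 c  0  1  2  2  2  2  2  2  2  2
 b  0  1  2  2  2  2  3  3  3  3
 b  0  1  2  2  2  2  3  3  4  4
 c  0  1  2  3  3  3  3  4  4  4
 c  0  1  2  3  4  4  4  4  4  4
 a  0  1  2  3  4  4  4  4  4  4
 a  0  1  2  3  4  4  4  4  4  4
 a  0  1  2  3  4  4  4  4  4  4

2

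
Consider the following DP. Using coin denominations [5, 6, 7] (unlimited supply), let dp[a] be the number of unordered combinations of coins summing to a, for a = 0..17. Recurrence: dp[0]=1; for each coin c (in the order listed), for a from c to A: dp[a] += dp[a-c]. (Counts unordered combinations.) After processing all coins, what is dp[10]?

after  coin     0     1     2     3     4     5     6     7     8     9    10    11    12    13    14    15    16    17
          5     1     0     0     0     0     1     0     0     0     0     1     0     0     0     0     1     0     0
          6     1     0     0     0     0     1     1     0     0     0     1     1     1     0     0     1     1     1
          7     1     0     0     0     0     1     1     1     0     0     1     1     2     1     1     1     1     2

1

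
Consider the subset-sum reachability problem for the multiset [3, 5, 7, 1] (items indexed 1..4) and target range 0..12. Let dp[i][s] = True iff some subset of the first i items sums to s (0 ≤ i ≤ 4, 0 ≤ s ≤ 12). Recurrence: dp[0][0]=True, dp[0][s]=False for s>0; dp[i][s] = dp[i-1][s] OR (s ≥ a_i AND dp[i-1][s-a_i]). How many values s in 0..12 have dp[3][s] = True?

i\s   0   1   2   3   4   5   6   7   8   9  10  11  12
  0   T   F   F   F   F   F   F   F   F   F   F   F   F
  1   T   F   F   T   F   F   F   F   F   F   F   F   F
  2   T   F   F   T   F   T   F   F   T   F   F   F   F
  3   T   F   F   T   F   T   F   T   T   F   T   F   T
  4   T   T   F   T   T   T   T   T   T   T   T   T   T

7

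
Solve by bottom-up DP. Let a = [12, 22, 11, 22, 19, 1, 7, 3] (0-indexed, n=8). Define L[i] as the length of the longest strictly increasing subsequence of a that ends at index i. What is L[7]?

2

   i    0    1    2    3    4    5    6    7
a[i]   12   22   11   22   19    1    7    3
L[i]    1    2    1    2    2    1    2    2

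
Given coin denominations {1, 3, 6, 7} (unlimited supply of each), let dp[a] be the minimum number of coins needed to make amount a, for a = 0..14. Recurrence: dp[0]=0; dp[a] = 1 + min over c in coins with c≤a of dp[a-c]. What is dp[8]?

2

 a  0  1  2  3  4  5  6  7  8  9 10 11 12 13 14
dp  0  1  2  1  2  3  1  1  2  2  2  3  2  2  2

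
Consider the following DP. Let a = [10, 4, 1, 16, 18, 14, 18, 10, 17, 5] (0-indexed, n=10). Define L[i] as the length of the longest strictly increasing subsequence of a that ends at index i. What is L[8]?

   i    0    1    2    3    4    5    6    7    8    9
a[i]   10    4    1   16   18   14   18   10   17    5
L[i]    1    1    1    2    3    2    3    2    3    2

3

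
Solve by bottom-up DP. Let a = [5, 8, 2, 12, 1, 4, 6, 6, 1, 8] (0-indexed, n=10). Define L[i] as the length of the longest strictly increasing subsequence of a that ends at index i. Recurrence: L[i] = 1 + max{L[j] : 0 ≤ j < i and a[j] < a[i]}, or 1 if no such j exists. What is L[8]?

   i    0    1    2    3    4    5    6    7    8    9
a[i]    5    8    2   12    1    4    6    6    1    8
L[i]    1    2    1    3    1    2    3    3    1    4

1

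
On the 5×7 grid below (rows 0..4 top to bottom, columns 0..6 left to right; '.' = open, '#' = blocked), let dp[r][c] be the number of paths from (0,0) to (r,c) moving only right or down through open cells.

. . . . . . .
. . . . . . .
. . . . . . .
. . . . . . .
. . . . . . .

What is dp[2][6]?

28

r\c   0   1   2   3   4   5   6
  0   1   1   1   1   1   1   1
  1   1   2   3   4   5   6   7
  2   1   3   6  10  15  21  28
  3   1   4  10  20  35  56  84
  4   1   5  15  35  70 126 210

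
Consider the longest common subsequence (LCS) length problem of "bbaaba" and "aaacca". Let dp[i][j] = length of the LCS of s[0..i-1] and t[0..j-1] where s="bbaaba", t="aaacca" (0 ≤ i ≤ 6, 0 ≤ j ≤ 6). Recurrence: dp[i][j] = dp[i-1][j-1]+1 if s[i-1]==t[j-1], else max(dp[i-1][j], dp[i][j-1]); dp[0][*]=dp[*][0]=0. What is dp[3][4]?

1

   ''  a  a  a  c  c  a
''  0  0  0  0  0  0  0
 b  0  0  0  0  0  0  0
 b  0  0  0  0  0  0  0
 a  0  1  1  1  1  1  1
 a  0  1  2  2  2  2  2
 b  0  1  2  2  2  2  2
 a  0  1  2  3  3  3  3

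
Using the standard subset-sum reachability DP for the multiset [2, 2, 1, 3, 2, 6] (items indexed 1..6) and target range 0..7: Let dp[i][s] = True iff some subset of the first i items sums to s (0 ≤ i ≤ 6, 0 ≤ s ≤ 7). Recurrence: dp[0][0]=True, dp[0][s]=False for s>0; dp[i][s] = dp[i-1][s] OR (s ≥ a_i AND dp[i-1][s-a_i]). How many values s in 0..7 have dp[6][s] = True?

8

i\s   0   1   2   3   4   5   6   7
  0   T   F   F   F   F   F   F   F
  1   T   F   T   F   F   F   F   F
  2   T   F   T   F   T   F   F   F
  3   T   T   T   T   T   T   F   F
  4   T   T   T   T   T   T   T   T
  5   T   T   T   T   T   T   T   T
  6   T   T   T   T   T   T   T   T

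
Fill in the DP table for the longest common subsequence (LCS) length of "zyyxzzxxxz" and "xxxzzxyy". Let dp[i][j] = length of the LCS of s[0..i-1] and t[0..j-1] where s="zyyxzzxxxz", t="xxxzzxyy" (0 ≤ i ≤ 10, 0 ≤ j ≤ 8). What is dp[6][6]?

3

   ''  x  x  x  z  z  x  y  y
''  0  0  0  0  0  0  0  0  0
 z  0  0  0  0  1  1  1  1  1
 y  0  0  0  0  1  1  1  2  2
 y  0  0  0  0  1  1  1  2  3
 x  0  1  1  1  1  1  2  2  3
 z  0  1  1  1  2  2  2  2  3
 z  0  1  1  1  2  3  3  3  3
 x  0  1  2  2  2  3  4  4  4
 x  0  1  2  3  3  3  4  4  4
 x  0  1  2  3  3  3  4  4  4
 z  0  1  2  3  4  4  4  4  4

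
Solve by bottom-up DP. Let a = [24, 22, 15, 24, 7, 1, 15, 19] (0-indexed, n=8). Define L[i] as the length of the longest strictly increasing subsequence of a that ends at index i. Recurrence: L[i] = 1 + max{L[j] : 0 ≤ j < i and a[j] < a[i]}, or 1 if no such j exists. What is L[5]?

   i    0    1    2    3    4    5    6    7
a[i]   24   22   15   24    7    1   15   19
L[i]    1    1    1    2    1    1    2    3

1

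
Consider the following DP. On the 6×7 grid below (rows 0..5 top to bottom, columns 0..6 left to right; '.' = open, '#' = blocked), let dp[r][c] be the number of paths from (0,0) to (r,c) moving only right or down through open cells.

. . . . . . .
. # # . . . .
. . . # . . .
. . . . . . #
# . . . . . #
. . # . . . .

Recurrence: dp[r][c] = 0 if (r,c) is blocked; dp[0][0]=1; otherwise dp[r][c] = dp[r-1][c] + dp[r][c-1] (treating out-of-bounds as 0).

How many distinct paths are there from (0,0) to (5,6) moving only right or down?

r\c   0   1   2   3   4   5   6
  0   1   1   1   1   1   1   1
  1   1   0   0   1   2   3   4
  2   1   1   1   0   2   5   9
  3   1   2   3   3   5  10   0
  4   0   2   5   8  13  23   0
  5   0   2   0   8  21  44  44

44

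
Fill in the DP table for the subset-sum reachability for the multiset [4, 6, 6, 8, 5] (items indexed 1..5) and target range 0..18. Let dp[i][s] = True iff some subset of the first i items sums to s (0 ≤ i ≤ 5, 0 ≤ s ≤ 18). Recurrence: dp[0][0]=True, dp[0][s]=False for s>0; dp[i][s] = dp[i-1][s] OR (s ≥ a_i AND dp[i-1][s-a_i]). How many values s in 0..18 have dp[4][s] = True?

9

i\s   0   1   2   3   4   5   6   7   8   9  10  11  12  13  14  15  16  17  18
  0   T   F   F   F   F   F   F   F   F   F   F   F   F   F   F   F   F   F   F
  1   T   F   F   F   T   F   F   F   F   F   F   F   F   F   F   F   F   F   F
  2   T   F   F   F   T   F   T   F   F   F   T   F   F   F   F   F   F   F   F
  3   T   F   F   F   T   F   T   F   F   F   T   F   T   F   F   F   T   F   F
  4   T   F   F   F   T   F   T   F   T   F   T   F   T   F   T   F   T   F   T
  5   T   F   F   F   T   T   T   F   T   T   T   T   T   T   T   T   T   T   T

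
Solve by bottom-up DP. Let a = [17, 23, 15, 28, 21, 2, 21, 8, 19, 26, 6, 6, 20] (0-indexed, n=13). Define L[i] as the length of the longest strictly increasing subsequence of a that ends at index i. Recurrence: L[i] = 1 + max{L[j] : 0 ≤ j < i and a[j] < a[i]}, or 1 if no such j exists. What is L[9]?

4

   i    0    1    2    3    4    5    6    7    8    9   10   11   12
a[i]   17   23   15   28   21    2   21    8   19   26    6    6   20
L[i]    1    2    1    3    2    1    2    2    3    4    2    2    4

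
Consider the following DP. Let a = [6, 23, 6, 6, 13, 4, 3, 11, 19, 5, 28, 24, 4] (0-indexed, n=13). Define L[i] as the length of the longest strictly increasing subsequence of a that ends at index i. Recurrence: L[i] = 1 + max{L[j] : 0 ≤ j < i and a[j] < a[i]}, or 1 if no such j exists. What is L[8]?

   i    0    1    2    3    4    5    6    7    8    9   10   11   12
a[i]    6   23    6    6   13    4    3   11   19    5   28   24    4
L[i]    1    2    1    1    2    1    1    2    3    2    4    4    2

3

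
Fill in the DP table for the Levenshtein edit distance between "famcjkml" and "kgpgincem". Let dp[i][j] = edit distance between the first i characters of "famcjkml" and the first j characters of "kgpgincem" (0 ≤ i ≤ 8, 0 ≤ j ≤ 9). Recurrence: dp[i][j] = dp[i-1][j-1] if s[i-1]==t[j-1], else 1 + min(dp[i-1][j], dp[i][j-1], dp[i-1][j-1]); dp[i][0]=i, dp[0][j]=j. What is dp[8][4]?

8

   ''  k  g  p  g  i  n  c  e  m
''  0  1  2  3  4  5  6  7  8  9
 f  1  1  2  3  4  5  6  7  8  9
 a  2  2  2  3  4  5  6  7  8  9
 m  3  3  3  3  4  5  6  7  8  8
 c  4  4  4  4  4  5  6  6  7  8
 j  5  5  5  5  5  5  6  7  7  8
 k  6  5  6  6  6  6  6  7  8  8
 m  7  6  6  7  7  7  7  7  8  8
 l  8  7  7  7  8  8  8  8  8  9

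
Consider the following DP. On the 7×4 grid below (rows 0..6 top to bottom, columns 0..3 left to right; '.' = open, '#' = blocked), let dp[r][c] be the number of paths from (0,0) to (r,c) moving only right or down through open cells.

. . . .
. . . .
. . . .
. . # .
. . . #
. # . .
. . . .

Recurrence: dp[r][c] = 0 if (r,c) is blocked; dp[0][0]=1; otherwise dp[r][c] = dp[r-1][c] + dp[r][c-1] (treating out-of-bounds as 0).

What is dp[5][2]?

r\c   0   1   2   3
  0   1   1   1   1
  1   1   2   3   4
  2   1   3   6  10
  3   1   4   0  10
  4   1   5   5   0
  5   1   0   5   5
  6   1   1   6  11

5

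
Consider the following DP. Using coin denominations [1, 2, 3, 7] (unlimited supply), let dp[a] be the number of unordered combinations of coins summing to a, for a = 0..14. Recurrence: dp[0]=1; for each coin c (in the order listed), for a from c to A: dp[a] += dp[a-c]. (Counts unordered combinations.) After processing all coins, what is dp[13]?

28

after  coin     0     1     2     3     4     5     6     7     8     9    10    11    12    13    14
          1     1     1     1     1     1     1     1     1     1     1     1     1     1     1     1
          2     1     1     2     2     3     3     4     4     5     5     6     6     7     7     8
          3     1     1     2     3     4     5     7     8    10    12    14    16    19    21    24
          7     1     1     2     3     4     5     7     9    11    14    17    20    24    28    33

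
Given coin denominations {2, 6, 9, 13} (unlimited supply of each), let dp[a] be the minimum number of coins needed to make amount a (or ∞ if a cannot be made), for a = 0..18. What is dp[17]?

3

 a  0  1  2  3  4  5  6  7  8  9 10 11 12 13 14 15 16 17 18
dp  0  -  1  -  2  -  1  -  2  1  3  2  2  1  3  2  4  3  2
(- denotes ∞ / unreachable)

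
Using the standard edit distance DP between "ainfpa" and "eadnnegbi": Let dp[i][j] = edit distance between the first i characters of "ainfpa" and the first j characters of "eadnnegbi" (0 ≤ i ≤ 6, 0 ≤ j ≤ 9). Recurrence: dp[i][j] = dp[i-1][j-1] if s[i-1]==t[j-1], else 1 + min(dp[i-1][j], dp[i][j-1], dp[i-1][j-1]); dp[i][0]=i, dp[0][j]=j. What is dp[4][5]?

3

   ''  e  a  d  n  n  e  g  b  i
''  0  1  2  3  4  5  6  7  8  9
 a  1  1  1  2  3  4  5  6  7  8
 i  2  2  2  2  3  4  5  6  7  7
 n  3  3  3  3  2  3  4  5  6  7
 f  4  4  4  4  3  3  4  5  6  7
 p  5  5  5  5  4  4  4  5  6  7
 a  6  6  5  6  5  5  5  5  6  7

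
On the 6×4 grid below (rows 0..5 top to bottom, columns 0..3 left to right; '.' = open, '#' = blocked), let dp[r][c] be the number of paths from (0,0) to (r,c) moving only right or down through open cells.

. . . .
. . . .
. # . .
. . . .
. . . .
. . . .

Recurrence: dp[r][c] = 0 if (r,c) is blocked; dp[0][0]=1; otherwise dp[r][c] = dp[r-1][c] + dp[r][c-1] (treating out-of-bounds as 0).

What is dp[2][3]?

7

r\c   0   1   2   3
  0   1   1   1   1
  1   1   2   3   4
  2   1   0   3   7
  3   1   1   4  11
  4   1   2   6  17
  5   1   3   9  26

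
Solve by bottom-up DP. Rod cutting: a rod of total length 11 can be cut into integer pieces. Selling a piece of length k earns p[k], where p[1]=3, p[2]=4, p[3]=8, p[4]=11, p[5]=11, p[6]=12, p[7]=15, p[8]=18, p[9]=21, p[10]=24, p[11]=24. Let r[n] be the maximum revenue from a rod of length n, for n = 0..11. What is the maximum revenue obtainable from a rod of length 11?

   n    0    1    2    3    4    5    6    7    8    9   10   11
r[n]    0    3    6    9   12   15   18   21   24   27   30   33

33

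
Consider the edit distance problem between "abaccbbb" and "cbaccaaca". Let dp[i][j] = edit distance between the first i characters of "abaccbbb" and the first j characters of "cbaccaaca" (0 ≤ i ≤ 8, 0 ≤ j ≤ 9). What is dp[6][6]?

   ''  c  b  a  c  c  a  a  c  a
''  0  1  2  3  4  5  6  7  8  9
 a  1  1  2  2  3  4  5  6  7  8
 b  2  2  1  2  3  4  5  6  7  8
 a  3  3  2  1  2  3  4  5  6  7
 c  4  3  3  2  1  2  3  4  5  6
 c  5  4  4  3  2  1  2  3  4  5
 b  6  5  4  4  3  2  2  3  4  5
 b  7  6  5  5  4  3  3  3  4  5
 b  8  7  6  6  5  4  4  4  4  5

2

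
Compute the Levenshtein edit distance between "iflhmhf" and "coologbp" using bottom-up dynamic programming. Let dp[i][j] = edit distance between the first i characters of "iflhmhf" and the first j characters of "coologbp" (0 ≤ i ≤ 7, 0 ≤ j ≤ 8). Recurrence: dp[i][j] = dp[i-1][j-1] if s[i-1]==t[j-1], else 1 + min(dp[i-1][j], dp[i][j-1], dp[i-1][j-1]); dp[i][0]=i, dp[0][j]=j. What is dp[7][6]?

   ''  c  o  o  l  o  g  b  p
''  0  1  2  3  4  5  6  7  8
 i  1  1  2  3  4  5  6  7  8
 f  2  2  2  3  4  5  6  7  8
 l  3  3  3  3  3  4  5  6  7
 h  4  4  4  4  4  4  5  6  7
 m  5  5  5  5  5  5  5  6  7
 h  6  6  6  6  6  6  6  6  7
 f  7  7  7  7  7  7  7  7  7

7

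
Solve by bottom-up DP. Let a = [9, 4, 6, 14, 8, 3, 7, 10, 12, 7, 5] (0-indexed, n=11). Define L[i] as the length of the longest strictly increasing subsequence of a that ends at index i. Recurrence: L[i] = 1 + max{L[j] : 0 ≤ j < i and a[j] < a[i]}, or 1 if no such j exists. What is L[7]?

   i    0    1    2    3    4    5    6    7    8    9   10
a[i]    9    4    6   14    8    3    7   10   12    7    5
L[i]    1    1    2    3    3    1    3    4    5    3    2

4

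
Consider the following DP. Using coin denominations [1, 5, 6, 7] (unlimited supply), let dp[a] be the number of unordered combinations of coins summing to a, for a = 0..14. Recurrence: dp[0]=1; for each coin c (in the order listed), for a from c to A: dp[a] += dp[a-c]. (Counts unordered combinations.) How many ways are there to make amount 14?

10

after  coin     0     1     2     3     4     5     6     7     8     9    10    11    12    13    14
          1     1     1     1     1     1     1     1     1     1     1     1     1     1     1     1
          5     1     1     1     1     1     2     2     2     2     2     3     3     3     3     3
          6     1     1     1     1     1     2     3     3     3     3     4     5     6     6     6
          7     1     1     1     1     1     2     3     4     4     4     5     6     8     9    10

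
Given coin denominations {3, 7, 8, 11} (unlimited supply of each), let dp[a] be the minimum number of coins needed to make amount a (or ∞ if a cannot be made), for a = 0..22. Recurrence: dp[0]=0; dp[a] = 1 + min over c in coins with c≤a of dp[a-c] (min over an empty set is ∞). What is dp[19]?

2

 a  0  1  2  3  4  5  6  7  8  9 10 11 12 13 14 15 16 17 18 19 20 21 22
dp  0  -  -  1  -  -  2  1  1  3  2  1  4  3  2  2  2  3  2  2  4  3  2
(- denotes ∞ / unreachable)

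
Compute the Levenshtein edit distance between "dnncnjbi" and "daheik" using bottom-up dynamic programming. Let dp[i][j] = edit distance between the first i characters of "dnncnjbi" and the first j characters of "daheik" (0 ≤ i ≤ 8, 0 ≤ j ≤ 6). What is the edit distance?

7

   ''  d  a  h  e  i  k
''  0  1  2  3  4  5  6
 d  1  0  1  2  3  4  5
 n  2  1  1  2  3  4  5
 n  3  2  2  2  3  4  5
 c  4  3  3  3  3  4  5
 n  5  4  4  4  4  4  5
 j  6  5  5  5  5  5  5
 b  7  6  6  6  6  6  6
 i  8  7  7  7  7  6  7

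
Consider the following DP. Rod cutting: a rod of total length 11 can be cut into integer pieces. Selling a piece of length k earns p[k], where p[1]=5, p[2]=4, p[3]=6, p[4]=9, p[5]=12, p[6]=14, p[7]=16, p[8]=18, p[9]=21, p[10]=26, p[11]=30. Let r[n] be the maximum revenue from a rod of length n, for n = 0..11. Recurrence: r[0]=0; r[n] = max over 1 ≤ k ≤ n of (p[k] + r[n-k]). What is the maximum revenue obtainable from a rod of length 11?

   n    0    1    2    3    4    5    6    7    8    9   10   11
r[n]    0    5   10   15   20   25   30   35   40   45   50   55

55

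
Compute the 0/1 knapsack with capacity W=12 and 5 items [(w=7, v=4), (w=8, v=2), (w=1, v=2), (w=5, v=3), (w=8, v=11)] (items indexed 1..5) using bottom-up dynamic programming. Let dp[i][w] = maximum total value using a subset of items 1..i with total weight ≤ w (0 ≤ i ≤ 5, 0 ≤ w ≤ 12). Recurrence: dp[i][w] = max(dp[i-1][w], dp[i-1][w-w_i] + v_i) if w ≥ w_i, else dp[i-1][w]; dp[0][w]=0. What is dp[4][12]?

7

i\w   0   1   2   3   4   5   6   7   8   9  10  11  12
  0   0   0   0   0   0   0   0   0   0   0   0   0   0
  1   0   0   0   0   0   0   0   4   4   4   4   4   4
  2   0   0   0   0   0   0   0   4   4   4   4   4   4
  3   0   2   2   2   2   2   2   4   6   6   6   6   6
  4   0   2   2   2   2   3   5   5   6   6   6   6   7
  5   0   2   2   2   2   3   5   5  11  13  13  13  13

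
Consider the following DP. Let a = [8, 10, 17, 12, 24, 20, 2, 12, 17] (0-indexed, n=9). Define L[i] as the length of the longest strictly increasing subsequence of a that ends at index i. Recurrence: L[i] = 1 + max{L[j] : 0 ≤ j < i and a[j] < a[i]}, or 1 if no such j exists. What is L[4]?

4

   i    0    1    2    3    4    5    6    7    8
a[i]    8   10   17   12   24   20    2   12   17
L[i]    1    2    3    3    4    4    1    3    4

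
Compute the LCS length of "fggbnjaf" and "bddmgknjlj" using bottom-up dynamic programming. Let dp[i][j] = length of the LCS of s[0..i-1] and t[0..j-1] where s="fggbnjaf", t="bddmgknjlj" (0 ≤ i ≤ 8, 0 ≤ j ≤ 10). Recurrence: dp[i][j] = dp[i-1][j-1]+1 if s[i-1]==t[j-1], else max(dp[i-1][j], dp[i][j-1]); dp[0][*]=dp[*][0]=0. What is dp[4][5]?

   ''  b  d  d  m  g  k  n  j  l  j
''  0  0  0  0  0  0  0  0  0  0  0
 f  0  0  0  0  0  0  0  0  0  0  0
 g  0  0  0  0  0  1  1  1  1  1  1
 g  0  0  0  0  0  1  1  1  1  1  1
 b  0  1  1  1  1  1  1  1  1  1  1
 n  0  1  1  1  1  1  1  2  2  2  2
 j  0  1  1  1  1  1  1  2  3  3  3
 a  0  1  1  1  1  1  1  2  3  3  3
 f  0  1  1  1  1  1  1  2  3  3  3

1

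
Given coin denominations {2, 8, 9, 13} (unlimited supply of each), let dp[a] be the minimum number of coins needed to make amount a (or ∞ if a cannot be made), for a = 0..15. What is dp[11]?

2

 a  0  1  2  3  4  5  6  7  8  9 10 11 12 13 14 15
dp  0  -  1  -  2  -  3  -  1  1  2  2  3  1  4  2
(- denotes ∞ / unreachable)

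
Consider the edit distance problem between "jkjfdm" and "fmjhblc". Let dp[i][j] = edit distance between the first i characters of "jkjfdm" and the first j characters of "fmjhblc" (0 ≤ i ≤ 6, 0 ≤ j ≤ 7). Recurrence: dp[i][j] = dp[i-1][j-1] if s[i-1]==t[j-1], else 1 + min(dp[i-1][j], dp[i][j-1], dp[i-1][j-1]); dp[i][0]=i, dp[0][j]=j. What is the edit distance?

6

   ''  f  m  j  h  b  l  c
''  0  1  2  3  4  5  6  7
 j  1  1  2  2  3  4  5  6
 k  2  2  2  3  3  4  5  6
 j  3  3  3  2  3  4  5  6
 f  4  3  4  3  3  4  5  6
 d  5  4  4  4  4  4  5  6
 m  6  5  4  5  5  5  5  6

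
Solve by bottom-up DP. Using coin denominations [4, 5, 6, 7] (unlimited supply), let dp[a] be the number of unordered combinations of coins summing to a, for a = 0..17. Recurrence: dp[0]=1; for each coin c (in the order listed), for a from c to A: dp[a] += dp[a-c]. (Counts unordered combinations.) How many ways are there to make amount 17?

4

after  coin     0     1     2     3     4     5     6     7     8     9    10    11    12    13    14    15    16    17
          4     1     0     0     0     1     0     0     0     1     0     0     0     1     0     0     0     1     0
          5     1     0     0     0     1     1     0     0     1     1     1     0     1     1     1     1     1     1
          6     1     0     0     0     1     1     1     0     1     1     2     1     2     1     2     2     3     2
          7     1     0     0     0     1     1     1     1     1     1     2     2     3     2     3     3     4     4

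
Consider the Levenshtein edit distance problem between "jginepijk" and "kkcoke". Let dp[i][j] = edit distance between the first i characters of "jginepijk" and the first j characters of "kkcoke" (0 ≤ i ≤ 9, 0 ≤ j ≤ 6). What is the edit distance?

   ''  k  k  c  o  k  e
''  0  1  2  3  4  5  6
 j  1  1  2  3  4  5  6
 g  2  2  2  3  4  5  6
 i  3  3  3  3  4  5  6
 n  4  4  4  4  4  5  6
 e  5  5  5  5  5  5  5
 p  6  6  6  6  6  6  6
 i  7  7  7  7  7  7  7
 j  8  8  8  8  8  8  8
 k  9  8  8  9  9  8  9

9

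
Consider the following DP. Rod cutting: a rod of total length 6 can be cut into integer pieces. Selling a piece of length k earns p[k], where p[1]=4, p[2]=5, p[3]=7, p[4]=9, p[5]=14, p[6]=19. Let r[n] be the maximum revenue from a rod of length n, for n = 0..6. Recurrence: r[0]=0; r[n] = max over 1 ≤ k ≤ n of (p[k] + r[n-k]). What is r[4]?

   n    0    1    2    3    4    5    6
r[n]    0    4    8   12   16   20   24

16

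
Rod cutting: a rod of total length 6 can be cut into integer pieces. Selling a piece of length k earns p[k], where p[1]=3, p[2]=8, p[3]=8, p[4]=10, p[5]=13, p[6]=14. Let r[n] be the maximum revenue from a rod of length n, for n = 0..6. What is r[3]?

   n    0    1    2    3    4    5    6
r[n]    0    3    8   11   16   19   24

11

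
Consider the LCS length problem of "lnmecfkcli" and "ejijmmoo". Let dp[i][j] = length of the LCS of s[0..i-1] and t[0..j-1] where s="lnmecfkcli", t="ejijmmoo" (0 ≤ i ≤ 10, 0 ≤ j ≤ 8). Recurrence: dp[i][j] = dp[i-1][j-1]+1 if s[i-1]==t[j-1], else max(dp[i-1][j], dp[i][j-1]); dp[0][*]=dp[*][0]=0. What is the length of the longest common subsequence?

   ''  e  j  i  j  m  m  o  o
''  0  0  0  0  0  0  0  0  0
 l  0  0  0  0  0  0  0  0  0
 n  0  0  0  0  0  0  0  0  0
 m  0  0  0  0  0  1  1  1  1
 e  0  1  1  1  1  1  1  1  1
 c  0  1  1  1  1  1  1  1  1
 f  0  1  1  1  1  1  1  1  1
 k  0  1  1  1  1  1  1  1  1
 c  0  1  1  1  1  1  1  1  1
 l  0  1  1  1  1  1  1  1  1
 i  0  1  1  2  2  2  2  2  2

2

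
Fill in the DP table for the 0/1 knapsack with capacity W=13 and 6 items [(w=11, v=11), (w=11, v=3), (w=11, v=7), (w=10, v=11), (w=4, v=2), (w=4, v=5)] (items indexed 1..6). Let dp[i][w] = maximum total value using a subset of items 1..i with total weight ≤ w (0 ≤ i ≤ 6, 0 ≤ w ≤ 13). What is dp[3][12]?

11

i\w   0   1   2   3   4   5   6   7   8   9  10  11  12  13
  0   0   0   0   0   0   0   0   0   0   0   0   0   0   0
  1   0   0   0   0   0   0   0   0   0   0   0  11  11  11
  2   0   0   0   0   0   0   0   0   0   0   0  11  11  11
  3   0   0   0   0   0   0   0   0   0   0   0  11  11  11
  4   0   0   0   0   0   0   0   0   0   0  11  11  11  11
  5   0   0   0   0   2   2   2   2   2   2  11  11  11  11
  6   0   0   0   0   5   5   5   5   7   7  11  11  11  11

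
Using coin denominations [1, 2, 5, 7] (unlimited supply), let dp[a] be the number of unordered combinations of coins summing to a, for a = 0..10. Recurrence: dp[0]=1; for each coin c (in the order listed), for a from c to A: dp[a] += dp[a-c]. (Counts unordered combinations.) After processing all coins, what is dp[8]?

after  coin     0     1     2     3     4     5     6     7     8     9    10
          1     1     1     1     1     1     1     1     1     1     1     1
          2     1     1     2     2     3     3     4     4     5     5     6
          5     1     1     2     2     3     4     5     6     7     8    10
          7     1     1     2     2     3     4     5     7     8    10    12

8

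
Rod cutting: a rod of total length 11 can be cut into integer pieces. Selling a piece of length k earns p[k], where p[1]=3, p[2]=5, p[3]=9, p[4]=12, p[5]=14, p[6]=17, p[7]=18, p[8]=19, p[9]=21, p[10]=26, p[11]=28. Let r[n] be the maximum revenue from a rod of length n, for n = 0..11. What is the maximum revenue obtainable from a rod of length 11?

   n    0    1    2    3    4    5    6    7    8    9   10   11
r[n]    0    3    6    9   12   15   18   21   24   27   30   33

33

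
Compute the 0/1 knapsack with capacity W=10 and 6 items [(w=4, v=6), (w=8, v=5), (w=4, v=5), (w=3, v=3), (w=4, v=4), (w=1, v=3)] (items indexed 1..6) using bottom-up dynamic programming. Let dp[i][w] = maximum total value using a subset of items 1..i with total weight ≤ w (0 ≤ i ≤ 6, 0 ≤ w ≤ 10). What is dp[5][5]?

i\w   0   1   2   3   4   5   6   7   8   9  10
  0   0   0   0   0   0   0   0   0   0   0   0
  1   0   0   0   0   6   6   6   6   6   6   6
  2   0   0   0   0   6   6   6   6   6   6   6
  3   0   0   0   0   6   6   6   6  11  11  11
  4   0   0   0   3   6   6   6   9  11  11  11
  5   0   0   0   3   6   6   6   9  11  11  11
  6   0   3   3   3   6   9   9   9  12  14  14

6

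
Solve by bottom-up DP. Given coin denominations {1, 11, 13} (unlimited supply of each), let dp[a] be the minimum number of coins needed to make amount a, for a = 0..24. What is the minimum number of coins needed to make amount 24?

2

 a  0  1  2  3  4  5  6  7  8  9 10 11 12 13 14 15 16 17 18 19 20 21 22 23 24
dp  0  1  2  3  4  5  6  7  8  9 10  1  2  1  2  3  4  5  6  7  8  9  2  3  2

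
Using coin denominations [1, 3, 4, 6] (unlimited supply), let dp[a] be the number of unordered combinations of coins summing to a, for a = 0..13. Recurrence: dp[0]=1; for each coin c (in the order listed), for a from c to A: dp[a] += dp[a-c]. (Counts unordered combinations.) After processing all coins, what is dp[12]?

16

after  coin     0     1     2     3     4     5     6     7     8     9    10    11    12    13
          1     1     1     1     1     1     1     1     1     1     1     1     1     1     1
          3     1     1     1     2     2     2     3     3     3     4     4     4     5     5
          4     1     1     1     2     3     3     4     5     6     7     8     9    11    12
          6     1     1     1     2     3     3     5     6     7     9    11    12    16    18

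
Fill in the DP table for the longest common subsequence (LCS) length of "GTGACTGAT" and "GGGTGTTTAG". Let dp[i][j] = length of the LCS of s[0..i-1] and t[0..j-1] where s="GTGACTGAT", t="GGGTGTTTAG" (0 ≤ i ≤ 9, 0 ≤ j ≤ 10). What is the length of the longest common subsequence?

5

   ''  G  G  G  T  G  T  T  T  A  G
''  0  0  0  0  0  0  0  0  0  0  0
 G  0  1  1  1  1  1  1  1  1  1  1
 T  0  1  1  1  2  2  2  2  2  2  2
 G  0  1  2  2  2  3  3  3  3  3  3
 A  0  1  2  2  2  3  3  3  3  4  4
 C  0  1  2  2  2  3  3  3  3  4  4
 T  0  1  2  2  3  3  4  4  4  4  4
 G  0  1  2  3  3  4  4  4  4  4  5
 A  0  1  2  3  3  4  4  4  4  5  5
 T  0  1  2  3  4  4  5  5  5  5  5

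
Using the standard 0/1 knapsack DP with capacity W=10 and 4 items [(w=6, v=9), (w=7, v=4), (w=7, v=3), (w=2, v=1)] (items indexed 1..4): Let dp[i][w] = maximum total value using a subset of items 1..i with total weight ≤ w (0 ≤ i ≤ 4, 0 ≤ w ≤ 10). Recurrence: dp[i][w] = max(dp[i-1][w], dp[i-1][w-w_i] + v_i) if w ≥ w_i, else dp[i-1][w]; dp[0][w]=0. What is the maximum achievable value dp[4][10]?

i\w   0   1   2   3   4   5   6   7   8   9  10
  0   0   0   0   0   0   0   0   0   0   0   0
  1   0   0   0   0   0   0   9   9   9   9   9
  2   0   0   0   0   0   0   9   9   9   9   9
  3   0   0   0   0   0   0   9   9   9   9   9
  4   0   0   1   1   1   1   9   9  10  10  10

10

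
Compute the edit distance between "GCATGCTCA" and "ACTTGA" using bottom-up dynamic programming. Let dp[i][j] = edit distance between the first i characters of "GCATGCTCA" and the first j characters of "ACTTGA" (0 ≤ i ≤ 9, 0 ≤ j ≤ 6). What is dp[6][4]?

   ''  A  C  T  T  G  A
''  0  1  2  3  4  5  6
 G  1  1  2  3  4  4  5
 C  2  2  1  2  3  4  5
 A  3  2  2  2  3  4  4
 T  4  3  3  2  2  3  4
 G  5  4  4  3  3  2  3
 C  6  5  4  4  4  3  3
 T  7  6  5  4  4  4  4
 C  8  7  6  5  5  5  5
 A  9  8  7  6  6  6  5

4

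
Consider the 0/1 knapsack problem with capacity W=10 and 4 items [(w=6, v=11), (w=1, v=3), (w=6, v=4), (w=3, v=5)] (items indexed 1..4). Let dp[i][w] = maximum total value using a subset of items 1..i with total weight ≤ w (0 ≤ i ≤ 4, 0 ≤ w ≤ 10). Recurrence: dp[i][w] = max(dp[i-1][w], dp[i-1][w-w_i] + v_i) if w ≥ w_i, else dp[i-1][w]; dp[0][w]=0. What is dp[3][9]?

i\w   0   1   2   3   4   5   6   7   8   9  10
  0   0   0   0   0   0   0   0   0   0   0   0
  1   0   0   0   0   0   0  11  11  11  11  11
  2   0   3   3   3   3   3  11  14  14  14  14
  3   0   3   3   3   3   3  11  14  14  14  14
  4   0   3   3   5   8   8  11  14  14  16  19

14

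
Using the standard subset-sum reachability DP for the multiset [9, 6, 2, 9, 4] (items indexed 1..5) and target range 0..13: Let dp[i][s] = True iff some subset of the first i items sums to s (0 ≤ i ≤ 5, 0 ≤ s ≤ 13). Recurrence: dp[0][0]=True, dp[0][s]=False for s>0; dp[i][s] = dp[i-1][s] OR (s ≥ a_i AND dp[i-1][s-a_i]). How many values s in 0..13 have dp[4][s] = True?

6

i\s   0   1   2   3   4   5   6   7   8   9  10  11  12  13
  0   T   F   F   F   F   F   F   F   F   F   F   F   F   F
  1   T   F   F   F   F   F   F   F   F   T   F   F   F   F
  2   T   F   F   F   F   F   T   F   F   T   F   F   F   F
  3   T   F   T   F   F   F   T   F   T   T   F   T   F   F
  4   T   F   T   F   F   F   T   F   T   T   F   T   F   F
  5   T   F   T   F   T   F   T   F   T   T   T   T   T   T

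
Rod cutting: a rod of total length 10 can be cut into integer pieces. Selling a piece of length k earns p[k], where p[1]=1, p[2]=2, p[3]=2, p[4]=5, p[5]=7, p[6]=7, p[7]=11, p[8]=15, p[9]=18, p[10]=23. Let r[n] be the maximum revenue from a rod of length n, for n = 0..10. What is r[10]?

   n    0    1    2    3    4    5    6    7    8    9   10
r[n]    0    1    2    3    5    7    8   11   15   18   23

23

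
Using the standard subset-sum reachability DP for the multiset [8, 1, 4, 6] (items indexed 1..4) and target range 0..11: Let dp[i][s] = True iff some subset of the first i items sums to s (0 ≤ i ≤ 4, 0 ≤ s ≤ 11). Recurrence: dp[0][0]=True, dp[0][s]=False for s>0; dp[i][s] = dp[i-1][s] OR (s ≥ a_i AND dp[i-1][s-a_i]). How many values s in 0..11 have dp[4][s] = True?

i\s   0   1   2   3   4   5   6   7   8   9  10  11
  0   T   F   F   F   F   F   F   F   F   F   F   F
  1   T   F   F   F   F   F   F   F   T   F   F   F
  2   T   T   F   F   F   F   F   F   T   T   F   F
  3   T   T   F   F   T   T   F   F   T   T   F   F
  4   T   T   F   F   T   T   T   T   T   T   T   T

10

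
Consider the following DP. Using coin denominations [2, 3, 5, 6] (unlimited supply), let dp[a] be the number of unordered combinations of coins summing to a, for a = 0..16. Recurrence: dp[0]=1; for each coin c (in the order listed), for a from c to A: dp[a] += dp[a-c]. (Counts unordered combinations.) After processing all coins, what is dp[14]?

after  coin     0     1     2     3     4     5     6     7     8     9    10    11    12    13    14    15    16
          2     1     0     1     0     1     0     1     0     1     0     1     0     1     0     1     0     1
          3     1     0     1     1     1     1     2     1     2     2     2     2     3     2     3     3     3
          5     1     0     1     1     1     2     2     2     3     3     4     4     5     5     6     7     7
          6     1     0     1     1     1     2     3     2     4     4     5     6     8     7    10    11    12

10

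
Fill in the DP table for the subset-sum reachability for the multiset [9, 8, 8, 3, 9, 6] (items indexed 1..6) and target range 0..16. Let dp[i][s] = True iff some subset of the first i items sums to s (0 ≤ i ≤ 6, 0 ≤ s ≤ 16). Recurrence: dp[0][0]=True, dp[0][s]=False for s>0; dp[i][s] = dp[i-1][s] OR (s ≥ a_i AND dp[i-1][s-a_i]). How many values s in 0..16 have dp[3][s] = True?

i\s   0   1   2   3   4   5   6   7   8   9  10  11  12  13  14  15  16
  0   T   F   F   F   F   F   F   F   F   F   F   F   F   F   F   F   F
  1   T   F   F   F   F   F   F   F   F   T   F   F   F   F   F   F   F
  2   T   F   F   F   F   F   F   F   T   T   F   F   F   F   F   F   F
  3   T   F   F   F   F   F   F   F   T   T   F   F   F   F   F   F   T
  4   T   F   F   T   F   F   F   F   T   T   F   T   T   F   F   F   T
  5   T   F   F   T   F   F   F   F   T   T   F   T   T   F   F   F   T
  6   T   F   F   T   F   F   T   F   T   T   F   T   T   F   T   T   T

4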